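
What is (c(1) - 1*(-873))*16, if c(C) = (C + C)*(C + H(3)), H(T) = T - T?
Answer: 14000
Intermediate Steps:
H(T) = 0
c(C) = 2*C² (c(C) = (C + C)*(C + 0) = (2*C)*C = 2*C²)
(c(1) - 1*(-873))*16 = (2*1² - 1*(-873))*16 = (2*1 + 873)*16 = (2 + 873)*16 = 875*16 = 14000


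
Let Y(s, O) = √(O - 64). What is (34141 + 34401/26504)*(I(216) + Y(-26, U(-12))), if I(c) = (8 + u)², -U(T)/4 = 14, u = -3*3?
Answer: 904907465/26504 + 904907465*I*√30/13252 ≈ 34142.0 + 3.7401e+5*I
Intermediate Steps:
u = -9
U(T) = -56 (U(T) = -4*14 = -56)
Y(s, O) = √(-64 + O)
I(c) = 1 (I(c) = (8 - 9)² = (-1)² = 1)
(34141 + 34401/26504)*(I(216) + Y(-26, U(-12))) = (34141 + 34401/26504)*(1 + √(-64 - 56)) = (34141 + 34401*(1/26504))*(1 + √(-120)) = (34141 + 34401/26504)*(1 + 2*I*√30) = 904907465*(1 + 2*I*√30)/26504 = 904907465/26504 + 904907465*I*√30/13252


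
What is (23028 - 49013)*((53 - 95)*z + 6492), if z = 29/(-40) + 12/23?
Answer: -15540313659/92 ≈ -1.6892e+8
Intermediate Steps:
z = -187/920 (z = 29*(-1/40) + 12*(1/23) = -29/40 + 12/23 = -187/920 ≈ -0.20326)
(23028 - 49013)*((53 - 95)*z + 6492) = (23028 - 49013)*((53 - 95)*(-187/920) + 6492) = -25985*(-42*(-187/920) + 6492) = -25985*(3927/460 + 6492) = -25985*2990247/460 = -15540313659/92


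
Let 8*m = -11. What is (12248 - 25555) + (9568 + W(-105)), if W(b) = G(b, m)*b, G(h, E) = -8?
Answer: -2899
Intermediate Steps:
m = -11/8 (m = (⅛)*(-11) = -11/8 ≈ -1.3750)
W(b) = -8*b
(12248 - 25555) + (9568 + W(-105)) = (12248 - 25555) + (9568 - 8*(-105)) = -13307 + (9568 + 840) = -13307 + 10408 = -2899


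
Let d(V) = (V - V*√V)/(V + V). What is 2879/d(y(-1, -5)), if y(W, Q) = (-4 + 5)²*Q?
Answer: 2879/3 + 2879*I*√5/3 ≈ 959.67 + 2145.9*I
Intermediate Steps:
y(W, Q) = Q (y(W, Q) = 1²*Q = 1*Q = Q)
d(V) = (V - V^(3/2))/(2*V) (d(V) = (V - V^(3/2))/((2*V)) = (V - V^(3/2))*(1/(2*V)) = (V - V^(3/2))/(2*V))
2879/d(y(-1, -5)) = 2879/(½ - I*√5/2)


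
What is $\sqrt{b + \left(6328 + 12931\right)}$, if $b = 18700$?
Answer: $\sqrt{37959} \approx 194.83$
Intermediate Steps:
$\sqrt{b + \left(6328 + 12931\right)} = \sqrt{18700 + \left(6328 + 12931\right)} = \sqrt{18700 + 19259} = \sqrt{37959}$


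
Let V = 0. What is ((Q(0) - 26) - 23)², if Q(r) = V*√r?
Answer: 2401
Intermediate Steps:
Q(r) = 0 (Q(r) = 0*√r = 0)
((Q(0) - 26) - 23)² = ((0 - 26) - 23)² = (-26 - 23)² = (-49)² = 2401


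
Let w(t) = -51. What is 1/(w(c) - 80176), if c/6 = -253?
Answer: -1/80227 ≈ -1.2465e-5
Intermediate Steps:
c = -1518 (c = 6*(-253) = -1518)
1/(w(c) - 80176) = 1/(-51 - 80176) = 1/(-80227) = -1/80227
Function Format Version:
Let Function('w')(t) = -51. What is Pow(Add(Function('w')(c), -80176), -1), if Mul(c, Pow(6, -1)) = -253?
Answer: Rational(-1, 80227) ≈ -1.2465e-5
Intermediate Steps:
c = -1518 (c = Mul(6, -253) = -1518)
Pow(Add(Function('w')(c), -80176), -1) = Pow(Add(-51, -80176), -1) = Pow(-80227, -1) = Rational(-1, 80227)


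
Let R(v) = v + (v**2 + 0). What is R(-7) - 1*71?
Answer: -29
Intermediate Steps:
R(v) = v + v**2
R(-7) - 1*71 = -7*(1 - 7) - 1*71 = -7*(-6) - 71 = 42 - 71 = -29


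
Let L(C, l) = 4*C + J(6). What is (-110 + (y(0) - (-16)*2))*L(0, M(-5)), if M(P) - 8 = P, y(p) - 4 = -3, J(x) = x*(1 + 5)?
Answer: -2772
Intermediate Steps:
J(x) = 6*x (J(x) = x*6 = 6*x)
y(p) = 1 (y(p) = 4 - 3 = 1)
M(P) = 8 + P
L(C, l) = 36 + 4*C (L(C, l) = 4*C + 6*6 = 4*C + 36 = 36 + 4*C)
(-110 + (y(0) - (-16)*2))*L(0, M(-5)) = (-110 + (1 - (-16)*2))*(36 + 4*0) = (-110 + (1 - 4*(-8)))*(36 + 0) = (-110 + (1 + 32))*36 = (-110 + 33)*36 = -77*36 = -2772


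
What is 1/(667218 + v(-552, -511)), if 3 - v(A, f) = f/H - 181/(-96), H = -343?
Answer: 4704/3138591707 ≈ 1.4988e-6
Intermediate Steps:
v(A, f) = 107/96 + f/343 (v(A, f) = 3 - (f/(-343) - 181/(-96)) = 3 - (f*(-1/343) - 181*(-1/96)) = 3 - (-f/343 + 181/96) = 3 - (181/96 - f/343) = 3 + (-181/96 + f/343) = 107/96 + f/343)
1/(667218 + v(-552, -511)) = 1/(667218 + (107/96 + (1/343)*(-511))) = 1/(667218 + (107/96 - 73/49)) = 1/(667218 - 1765/4704) = 1/(3138591707/4704) = 4704/3138591707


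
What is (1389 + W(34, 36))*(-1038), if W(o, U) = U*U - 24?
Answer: -2762118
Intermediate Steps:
W(o, U) = -24 + U**2 (W(o, U) = U**2 - 24 = -24 + U**2)
(1389 + W(34, 36))*(-1038) = (1389 + (-24 + 36**2))*(-1038) = (1389 + (-24 + 1296))*(-1038) = (1389 + 1272)*(-1038) = 2661*(-1038) = -2762118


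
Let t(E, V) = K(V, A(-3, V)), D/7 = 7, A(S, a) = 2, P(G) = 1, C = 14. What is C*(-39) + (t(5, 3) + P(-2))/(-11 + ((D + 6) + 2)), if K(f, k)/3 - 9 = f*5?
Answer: -25043/46 ≈ -544.41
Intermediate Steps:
D = 49 (D = 7*7 = 49)
K(f, k) = 27 + 15*f (K(f, k) = 27 + 3*(f*5) = 27 + 3*(5*f) = 27 + 15*f)
t(E, V) = 27 + 15*V
C*(-39) + (t(5, 3) + P(-2))/(-11 + ((D + 6) + 2)) = 14*(-39) + ((27 + 15*3) + 1)/(-11 + ((49 + 6) + 2)) = -546 + ((27 + 45) + 1)/(-11 + (55 + 2)) = -546 + (72 + 1)/(-11 + 57) = -546 + 73/46 = -25043/46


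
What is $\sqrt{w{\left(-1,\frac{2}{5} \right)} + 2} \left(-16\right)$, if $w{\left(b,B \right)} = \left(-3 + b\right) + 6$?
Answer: $-32$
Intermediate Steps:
$w{\left(b,B \right)} = 3 + b$
$\sqrt{w{\left(-1,\frac{2}{5} \right)} + 2} \left(-16\right) = \sqrt{\left(3 - 1\right) + 2} \left(-16\right) = \sqrt{2 + 2} \left(-16\right) = \sqrt{4} \left(-16\right) = 2 \left(-16\right) = -32$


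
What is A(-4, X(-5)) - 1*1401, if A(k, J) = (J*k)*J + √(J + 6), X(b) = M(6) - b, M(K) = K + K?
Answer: -2557 + √23 ≈ -2552.2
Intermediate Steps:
M(K) = 2*K
X(b) = 12 - b (X(b) = 2*6 - b = 12 - b)
A(k, J) = √(6 + J) + k*J² (A(k, J) = k*J² + √(6 + J) = √(6 + J) + k*J²)
A(-4, X(-5)) - 1*1401 = (√(6 + (12 - 1*(-5))) - 4*(12 - 1*(-5))²) - 1*1401 = (√(6 + (12 + 5)) - 4*(12 + 5)²) - 1401 = (√(6 + 17) - 4*17²) - 1401 = (√23 - 4*289) - 1401 = (√23 - 1156) - 1401 = (-1156 + √23) - 1401 = -2557 + √23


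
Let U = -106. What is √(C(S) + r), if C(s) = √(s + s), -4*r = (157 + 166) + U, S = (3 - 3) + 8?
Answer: I*√201/2 ≈ 7.0887*I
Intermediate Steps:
S = 8 (S = 0 + 8 = 8)
r = -217/4 (r = -((157 + 166) - 106)/4 = -(323 - 106)/4 = -¼*217 = -217/4 ≈ -54.250)
C(s) = √2*√s (C(s) = √(2*s) = √2*√s)
√(C(S) + r) = √(√2*√8 - 217/4) = √(√2*(2*√2) - 217/4) = √(4 - 217/4) = √(-201/4) = I*√201/2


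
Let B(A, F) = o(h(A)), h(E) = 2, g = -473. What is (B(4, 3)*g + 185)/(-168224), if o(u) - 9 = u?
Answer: 2509/84112 ≈ 0.029829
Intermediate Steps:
o(u) = 9 + u
B(A, F) = 11 (B(A, F) = 9 + 2 = 11)
(B(4, 3)*g + 185)/(-168224) = (11*(-473) + 185)/(-168224) = (-5203 + 185)*(-1/168224) = -5018*(-1/168224) = 2509/84112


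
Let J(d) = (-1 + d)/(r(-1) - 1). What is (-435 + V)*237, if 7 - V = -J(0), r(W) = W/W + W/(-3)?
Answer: -102147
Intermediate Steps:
r(W) = 1 - W/3 (r(W) = 1 + W*(-⅓) = 1 - W/3)
J(d) = -3 + 3*d (J(d) = (-1 + d)/((1 - ⅓*(-1)) - 1) = (-1 + d)/((1 + ⅓) - 1) = (-1 + d)/(4/3 - 1) = (-1 + d)/(⅓) = (-1 + d)*3 = -3 + 3*d)
V = 4 (V = 7 - (-1)*(-3 + 3*0) = 7 - (-1)*(-3 + 0) = 7 - (-1)*(-3) = 7 - 1*3 = 7 - 3 = 4)
(-435 + V)*237 = (-435 + 4)*237 = -431*237 = -102147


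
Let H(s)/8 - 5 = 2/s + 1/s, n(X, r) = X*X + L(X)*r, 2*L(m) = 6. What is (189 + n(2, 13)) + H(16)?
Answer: 547/2 ≈ 273.50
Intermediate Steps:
L(m) = 3 (L(m) = (½)*6 = 3)
n(X, r) = X² + 3*r (n(X, r) = X*X + 3*r = X² + 3*r)
H(s) = 40 + 24/s (H(s) = 40 + 8*(2/s + 1/s) = 40 + 8*(3/s) = 40 + 24/s)
(189 + n(2, 13)) + H(16) = (189 + (2² + 3*13)) + (40 + 24/16) = (189 + (4 + 39)) + (40 + 24*(1/16)) = (189 + 43) + (40 + 3/2) = 232 + 83/2 = 547/2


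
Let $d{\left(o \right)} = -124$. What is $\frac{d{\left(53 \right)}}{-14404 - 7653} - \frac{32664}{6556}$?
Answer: $- \frac{179914226}{36151423} \approx -4.9767$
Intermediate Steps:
$\frac{d{\left(53 \right)}}{-14404 - 7653} - \frac{32664}{6556} = - \frac{124}{-14404 - 7653} - \frac{32664}{6556} = - \frac{124}{-22057} - \frac{8166}{1639} = \left(-124\right) \left(- \frac{1}{22057}\right) - \frac{8166}{1639} = \frac{124}{22057} - \frac{8166}{1639} = - \frac{179914226}{36151423}$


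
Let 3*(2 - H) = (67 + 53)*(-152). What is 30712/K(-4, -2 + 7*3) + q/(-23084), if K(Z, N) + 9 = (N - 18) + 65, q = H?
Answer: 354304567/657894 ≈ 538.54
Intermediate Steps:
H = 6082 (H = 2 - (67 + 53)*(-152)/3 = 2 - 40*(-152) = 2 - 1/3*(-18240) = 2 + 6080 = 6082)
q = 6082
K(Z, N) = 38 + N (K(Z, N) = -9 + ((N - 18) + 65) = -9 + ((-18 + N) + 65) = -9 + (47 + N) = 38 + N)
30712/K(-4, -2 + 7*3) + q/(-23084) = 30712/(38 + (-2 + 7*3)) + 6082/(-23084) = 30712/(38 + (-2 + 21)) + 6082*(-1/23084) = 30712/(38 + 19) - 3041/11542 = 30712/57 - 3041/11542 = 354304567/657894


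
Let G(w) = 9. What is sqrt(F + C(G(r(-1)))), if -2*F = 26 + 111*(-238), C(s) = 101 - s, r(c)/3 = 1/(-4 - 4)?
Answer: 2*sqrt(3322) ≈ 115.27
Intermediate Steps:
r(c) = -3/8 (r(c) = 3/(-4 - 4) = 3/(-8) = 3*(-1/8) = -3/8)
F = 13196 (F = -(26 + 111*(-238))/2 = -(26 - 26418)/2 = -1/2*(-26392) = 13196)
sqrt(F + C(G(r(-1)))) = sqrt(13196 + (101 - 1*9)) = sqrt(13196 + (101 - 9)) = sqrt(13196 + 92) = sqrt(13288) = 2*sqrt(3322)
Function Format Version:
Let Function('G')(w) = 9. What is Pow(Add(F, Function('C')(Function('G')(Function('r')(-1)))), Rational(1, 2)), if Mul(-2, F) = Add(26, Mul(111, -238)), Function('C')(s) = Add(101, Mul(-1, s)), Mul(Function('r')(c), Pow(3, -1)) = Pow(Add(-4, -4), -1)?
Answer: Mul(2, Pow(3322, Rational(1, 2))) ≈ 115.27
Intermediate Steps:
Function('r')(c) = Rational(-3, 8) (Function('r')(c) = Mul(3, Pow(Add(-4, -4), -1)) = Mul(3, Pow(-8, -1)) = Mul(3, Rational(-1, 8)) = Rational(-3, 8))
F = 13196 (F = Mul(Rational(-1, 2), Add(26, Mul(111, -238))) = Mul(Rational(-1, 2), Add(26, -26418)) = Mul(Rational(-1, 2), -26392) = 13196)
Pow(Add(F, Function('C')(Function('G')(Function('r')(-1)))), Rational(1, 2)) = Pow(Add(13196, Add(101, Mul(-1, 9))), Rational(1, 2)) = Pow(Add(13196, Add(101, -9)), Rational(1, 2)) = Pow(Add(13196, 92), Rational(1, 2)) = Pow(13288, Rational(1, 2)) = Mul(2, Pow(3322, Rational(1, 2)))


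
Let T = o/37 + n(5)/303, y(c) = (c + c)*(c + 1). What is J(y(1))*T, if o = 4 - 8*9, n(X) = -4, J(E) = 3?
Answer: -20752/3737 ≈ -5.5531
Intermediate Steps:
y(c) = 2*c*(1 + c) (y(c) = (2*c)*(1 + c) = 2*c*(1 + c))
o = -68 (o = 4 - 72 = -68)
T = -20752/11211 (T = -68/37 - 4/303 = -20752/11211 ≈ -1.8510)
J(y(1))*T = 3*(-20752/11211) = -20752/3737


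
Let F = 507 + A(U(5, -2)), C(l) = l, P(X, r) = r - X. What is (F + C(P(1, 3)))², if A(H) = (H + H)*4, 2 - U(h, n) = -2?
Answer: 292681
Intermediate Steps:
U(h, n) = 4 (U(h, n) = 2 - 1*(-2) = 2 + 2 = 4)
A(H) = 8*H (A(H) = (2*H)*4 = 8*H)
F = 539 (F = 507 + 8*4 = 507 + 32 = 539)
(F + C(P(1, 3)))² = (539 + (3 - 1*1))² = (539 + (3 - 1))² = (539 + 2)² = 541² = 292681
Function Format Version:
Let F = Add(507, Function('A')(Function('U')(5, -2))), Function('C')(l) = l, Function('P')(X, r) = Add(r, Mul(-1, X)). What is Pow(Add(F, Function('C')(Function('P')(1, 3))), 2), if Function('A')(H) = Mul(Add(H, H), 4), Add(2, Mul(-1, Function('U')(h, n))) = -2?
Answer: 292681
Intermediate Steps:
Function('U')(h, n) = 4 (Function('U')(h, n) = Add(2, Mul(-1, -2)) = Add(2, 2) = 4)
Function('A')(H) = Mul(8, H) (Function('A')(H) = Mul(Mul(2, H), 4) = Mul(8, H))
F = 539 (F = Add(507, Mul(8, 4)) = Add(507, 32) = 539)
Pow(Add(F, Function('C')(Function('P')(1, 3))), 2) = Pow(Add(539, Add(3, Mul(-1, 1))), 2) = Pow(Add(539, Add(3, -1)), 2) = Pow(Add(539, 2), 2) = Pow(541, 2) = 292681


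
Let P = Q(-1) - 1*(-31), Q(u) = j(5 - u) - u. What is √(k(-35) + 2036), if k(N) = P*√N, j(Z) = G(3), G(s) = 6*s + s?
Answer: √(2036 + 53*I*√35) ≈ 45.255 + 3.4643*I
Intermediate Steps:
G(s) = 7*s
j(Z) = 21 (j(Z) = 7*3 = 21)
Q(u) = 21 - u
P = 53 (P = (21 - 1*(-1)) - 1*(-31) = (21 + 1) + 31 = 22 + 31 = 53)
k(N) = 53*√N
√(k(-35) + 2036) = √(53*√(-35) + 2036) = √(53*(I*√35) + 2036) = √(53*I*√35 + 2036) = √(2036 + 53*I*√35)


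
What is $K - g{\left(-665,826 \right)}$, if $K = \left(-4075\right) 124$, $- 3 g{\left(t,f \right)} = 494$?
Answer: $- \frac{1515406}{3} \approx -5.0514 \cdot 10^{5}$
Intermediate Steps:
$g{\left(t,f \right)} = - \frac{494}{3}$ ($g{\left(t,f \right)} = \left(- \frac{1}{3}\right) 494 = - \frac{494}{3}$)
$K = -505300$
$K - g{\left(-665,826 \right)} = -505300 - - \frac{494}{3} = -505300 + \frac{494}{3} = - \frac{1515406}{3}$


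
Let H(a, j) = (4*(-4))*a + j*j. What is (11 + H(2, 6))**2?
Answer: 225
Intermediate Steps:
H(a, j) = j**2 - 16*a (H(a, j) = -16*a + j**2 = j**2 - 16*a)
(11 + H(2, 6))**2 = (11 + (6**2 - 16*2))**2 = (11 + (36 - 32))**2 = (11 + 4)**2 = 15**2 = 225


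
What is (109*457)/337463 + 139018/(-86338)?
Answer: -434823230/297304903 ≈ -1.4625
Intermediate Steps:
(109*457)/337463 + 139018/(-86338) = 49813*(1/337463) + 139018*(-1/86338) = 49813/337463 - 69509/43169 = -434823230/297304903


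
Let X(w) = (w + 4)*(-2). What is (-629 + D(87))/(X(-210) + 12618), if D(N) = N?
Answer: -271/6515 ≈ -0.041596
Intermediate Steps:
X(w) = -8 - 2*w (X(w) = (4 + w)*(-2) = -8 - 2*w)
(-629 + D(87))/(X(-210) + 12618) = (-629 + 87)/((-8 - 2*(-210)) + 12618) = -542/((-8 + 420) + 12618) = -542/(412 + 12618) = -542/13030 = -542*1/13030 = -271/6515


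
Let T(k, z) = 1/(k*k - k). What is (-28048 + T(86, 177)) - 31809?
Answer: -437554669/7310 ≈ -59857.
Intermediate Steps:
T(k, z) = 1/(k**2 - k)
(-28048 + T(86, 177)) - 31809 = (-28048 + 1/(86*(-1 + 86))) - 31809 = (-28048 + (1/86)/85) - 31809 = (-28048 + (1/86)*(1/85)) - 31809 = (-28048 + 1/7310) - 31809 = -205030879/7310 - 31809 = -437554669/7310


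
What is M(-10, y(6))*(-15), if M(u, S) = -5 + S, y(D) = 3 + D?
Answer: -60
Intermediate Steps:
M(-10, y(6))*(-15) = (-5 + (3 + 6))*(-15) = (-5 + 9)*(-15) = 4*(-15) = -60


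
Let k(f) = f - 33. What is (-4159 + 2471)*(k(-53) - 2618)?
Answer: 4564352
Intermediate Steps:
k(f) = -33 + f
(-4159 + 2471)*(k(-53) - 2618) = (-4159 + 2471)*((-33 - 53) - 2618) = -1688*(-86 - 2618) = -1688*(-2704) = 4564352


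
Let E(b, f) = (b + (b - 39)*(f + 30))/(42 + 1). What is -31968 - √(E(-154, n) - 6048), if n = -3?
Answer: -31968 - I*√11413447/43 ≈ -31968.0 - 78.567*I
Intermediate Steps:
E(b, f) = b/43 + (-39 + b)*(30 + f)/43 (E(b, f) = (b + (-39 + b)*(30 + f))/43 = (b + (-39 + b)*(30 + f))*(1/43) = b/43 + (-39 + b)*(30 + f)/43)
-31968 - √(E(-154, n) - 6048) = -31968 - √((-1170/43 - 39/43*(-3) + (31/43)*(-154) + (1/43)*(-154)*(-3)) - 6048) = -31968 - √((-1170/43 + 117/43 - 4774/43 + 462/43) - 6048) = -31968 - √(-5365/43 - 6048) = -31968 - √(-265429/43) = -31968 - I*√11413447/43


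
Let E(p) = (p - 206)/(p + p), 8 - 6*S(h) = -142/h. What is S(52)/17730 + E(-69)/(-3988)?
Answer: -468419/1174525820 ≈ -0.00039882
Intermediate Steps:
S(h) = 4/3 + 71/(3*h) (S(h) = 4/3 - (-71)/(3*h) = 4/3 + 71/(3*h))
E(p) = (-206 + p)/(2*p) (E(p) = (-206 + p)/((2*p)) = (-206 + p)*(1/(2*p)) = (-206 + p)/(2*p))
S(52)/17730 + E(-69)/(-3988) = ((1/3)*(71 + 4*52)/52)/17730 + ((1/2)*(-206 - 69)/(-69))/(-3988) = ((1/3)*(1/52)*(71 + 208))*(1/17730) + ((1/2)*(-1/69)*(-275))*(-1/3988) = ((1/3)*(1/52)*279)*(1/17730) + (275/138)*(-1/3988) = (93/52)*(1/17730) - 275/550344 = 31/307320 - 275/550344 = -468419/1174525820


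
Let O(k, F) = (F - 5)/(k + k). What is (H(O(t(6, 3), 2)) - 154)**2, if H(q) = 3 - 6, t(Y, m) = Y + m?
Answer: 24649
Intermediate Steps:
O(k, F) = (-5 + F)/(2*k) (O(k, F) = (-5 + F)/((2*k)) = (-5 + F)*(1/(2*k)) = (-5 + F)/(2*k))
H(q) = -3
(H(O(t(6, 3), 2)) - 154)**2 = (-3 - 154)**2 = (-157)**2 = 24649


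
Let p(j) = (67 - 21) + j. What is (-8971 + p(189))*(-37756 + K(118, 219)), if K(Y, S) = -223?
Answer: 331784544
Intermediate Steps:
p(j) = 46 + j
(-8971 + p(189))*(-37756 + K(118, 219)) = (-8971 + (46 + 189))*(-37756 - 223) = (-8971 + 235)*(-37979) = -8736*(-37979) = 331784544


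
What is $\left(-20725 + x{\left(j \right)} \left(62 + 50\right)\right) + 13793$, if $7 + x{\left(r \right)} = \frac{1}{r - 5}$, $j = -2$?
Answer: $-7732$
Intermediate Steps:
$x{\left(r \right)} = -7 + \frac{1}{-5 + r}$ ($x{\left(r \right)} = -7 + \frac{1}{r - 5} = -7 + \frac{1}{-5 + r}$)
$\left(-20725 + x{\left(j \right)} \left(62 + 50\right)\right) + 13793 = \left(-20725 + \frac{36 - -14}{-5 - 2} \left(62 + 50\right)\right) + 13793 = \left(-20725 + \frac{36 + 14}{-7} \cdot 112\right) + 13793 = \left(-20725 + \left(- \frac{1}{7}\right) 50 \cdot 112\right) + 13793 = \left(-20725 - 800\right) + 13793 = -21525 + 13793 = -7732$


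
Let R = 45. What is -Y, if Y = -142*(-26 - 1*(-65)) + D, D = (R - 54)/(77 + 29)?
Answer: 587037/106 ≈ 5538.1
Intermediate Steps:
D = -9/106 (D = (45 - 54)/(77 + 29) = -9/106 ≈ -0.084906)
Y = -587037/106 (Y = -142*(-26 - 1*(-65)) - 9/106 = -142*(-26 + 65) - 9/106 = -142*39 - 9/106 = -5538 - 9/106 = -587037/106 ≈ -5538.1)
-Y = -1*(-587037/106) = 587037/106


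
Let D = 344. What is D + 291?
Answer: 635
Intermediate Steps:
D + 291 = 344 + 291 = 635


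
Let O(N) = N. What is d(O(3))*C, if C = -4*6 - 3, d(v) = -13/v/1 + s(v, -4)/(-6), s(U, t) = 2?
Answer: 126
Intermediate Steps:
d(v) = -⅓ - 13/v (d(v) = -13/v/1 + 2/(-6) = -13/v*1 + 2*(-⅙) = -13/v - ⅓ = -⅓ - 13/v)
C = -27 (C = -24 - 3 = -27)
d(O(3))*C = ((⅓)*(-39 - 1*3)/3)*(-27) = ((⅓)*(⅓)*(-39 - 3))*(-27) = ((⅓)*(⅓)*(-42))*(-27) = -14/3*(-27) = 126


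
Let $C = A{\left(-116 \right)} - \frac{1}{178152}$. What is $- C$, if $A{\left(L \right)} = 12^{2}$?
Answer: $- \frac{25653887}{178152} \approx -144.0$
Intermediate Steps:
$A{\left(L \right)} = 144$
$C = \frac{25653887}{178152}$ ($C = 144 - \frac{1}{178152} = \frac{25653887}{178152} \approx 144.0$)
$- C = \left(-1\right) \frac{25653887}{178152} = - \frac{25653887}{178152}$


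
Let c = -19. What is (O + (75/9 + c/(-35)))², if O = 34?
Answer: 20268004/11025 ≈ 1838.4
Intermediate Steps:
(O + (75/9 + c/(-35)))² = (34 + (75/9 - 19/(-35)))² = (34 + (75*(⅑) - 19*(-1/35)))² = (34 + (25/3 + 19/35))² = (34 + 932/105)² = (4502/105)² = 20268004/11025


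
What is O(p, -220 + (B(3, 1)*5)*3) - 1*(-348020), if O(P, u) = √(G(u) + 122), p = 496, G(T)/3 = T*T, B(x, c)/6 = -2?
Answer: 348020 + √480122 ≈ 3.4871e+5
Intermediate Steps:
B(x, c) = -12 (B(x, c) = 6*(-2) = -12)
G(T) = 3*T² (G(T) = 3*(T*T) = 3*T²)
O(P, u) = √(122 + 3*u²) (O(P, u) = √(3*u² + 122) = √(122 + 3*u²))
O(p, -220 + (B(3, 1)*5)*3) - 1*(-348020) = √(122 + 3*(-220 - 12*5*3)²) - 1*(-348020) = √(122 + 3*(-220 - 60*3)²) + 348020 = √(122 + 3*(-220 - 180)²) + 348020 = √(122 + 3*(-400)²) + 348020 = √(122 + 3*160000) + 348020 = √(122 + 480000) + 348020 = √480122 + 348020 = 348020 + √480122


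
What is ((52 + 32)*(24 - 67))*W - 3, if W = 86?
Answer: -310635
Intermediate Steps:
((52 + 32)*(24 - 67))*W - 3 = ((52 + 32)*(24 - 67))*86 - 3 = (84*(-43))*86 - 3 = -3612*86 - 3 = -310632 - 3 = -310635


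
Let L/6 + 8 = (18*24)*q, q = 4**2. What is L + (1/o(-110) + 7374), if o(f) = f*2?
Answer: 10735559/220 ≈ 48798.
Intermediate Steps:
q = 16
o(f) = 2*f
L = 41424 (L = -48 + 6*((18*24)*16) = -48 + 6*(432*16) = -48 + 6*6912 = -48 + 41472 = 41424)
L + (1/o(-110) + 7374) = 41424 + (1/(2*(-110)) + 7374) = 41424 + (1/(-220) + 7374) = 41424 + (-1/220 + 7374) = 41424 + 1622279/220 = 10735559/220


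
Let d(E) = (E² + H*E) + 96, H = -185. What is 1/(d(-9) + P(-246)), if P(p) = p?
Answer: 1/1596 ≈ 0.00062657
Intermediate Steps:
d(E) = 96 + E² - 185*E (d(E) = (E² - 185*E) + 96 = 96 + E² - 185*E)
1/(d(-9) + P(-246)) = 1/((96 + (-9)² - 185*(-9)) - 246) = 1/((96 + 81 + 1665) - 246) = 1/(1842 - 246) = 1/1596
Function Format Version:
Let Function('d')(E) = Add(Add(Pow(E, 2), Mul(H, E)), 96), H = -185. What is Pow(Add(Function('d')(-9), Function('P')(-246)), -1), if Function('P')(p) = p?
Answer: Rational(1, 1596) ≈ 0.00062657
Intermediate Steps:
Function('d')(E) = Add(96, Pow(E, 2), Mul(-185, E)) (Function('d')(E) = Add(Add(Pow(E, 2), Mul(-185, E)), 96) = Add(96, Pow(E, 2), Mul(-185, E)))
Pow(Add(Function('d')(-9), Function('P')(-246)), -1) = Pow(Add(Add(96, Pow(-9, 2), Mul(-185, -9)), -246), -1) = Pow(Add(Add(96, 81, 1665), -246), -1) = Pow(Add(1842, -246), -1) = Pow(1596, -1) = Rational(1, 1596)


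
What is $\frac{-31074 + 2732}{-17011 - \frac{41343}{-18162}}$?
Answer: $\frac{171582468}{102970813} \approx 1.6663$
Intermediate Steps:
$\frac{-31074 + 2732}{-17011 - \frac{41343}{-18162}} = - \frac{28342}{-17011 - - \frac{13781}{6054}} = - \frac{28342}{-17011 + \frac{13781}{6054}} = - \frac{28342}{- \frac{102970813}{6054}} = \left(-28342\right) \left(- \frac{6054}{102970813}\right) = \frac{171582468}{102970813}$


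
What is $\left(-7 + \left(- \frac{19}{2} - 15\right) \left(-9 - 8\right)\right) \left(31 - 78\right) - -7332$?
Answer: $- \frac{23829}{2} \approx -11915.0$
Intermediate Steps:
$\left(-7 + \left(- \frac{19}{2} - 15\right) \left(-9 - 8\right)\right) \left(31 - 78\right) - -7332 = \left(-7 + \left(\left(-19\right) \frac{1}{2} - 15\right) \left(-17\right)\right) \left(-47\right) + 7332 = \left(-7 + \left(- \frac{19}{2} - 15\right) \left(-17\right)\right) \left(-47\right) + 7332 = \left(-7 - - \frac{833}{2}\right) \left(-47\right) + 7332 = \left(-7 + \frac{833}{2}\right) \left(-47\right) + 7332 = \frac{819}{2} \left(-47\right) + 7332 = - \frac{38493}{2} + 7332 = - \frac{23829}{2}$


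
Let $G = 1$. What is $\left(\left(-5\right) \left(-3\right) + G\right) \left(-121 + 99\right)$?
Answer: $-352$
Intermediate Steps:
$\left(\left(-5\right) \left(-3\right) + G\right) \left(-121 + 99\right) = \left(\left(-5\right) \left(-3\right) + 1\right) \left(-121 + 99\right) = \left(15 + 1\right) \left(-22\right) = 16 \left(-22\right) = -352$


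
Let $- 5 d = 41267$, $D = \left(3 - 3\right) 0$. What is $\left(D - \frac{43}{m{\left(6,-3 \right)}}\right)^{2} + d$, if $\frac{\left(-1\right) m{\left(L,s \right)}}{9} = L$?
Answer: $- \frac{120325327}{14580} \approx -8252.8$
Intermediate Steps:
$m{\left(L,s \right)} = - 9 L$
$D = 0$ ($D = 0 \cdot 0 = 0$)
$d = - \frac{41267}{5}$ ($d = \left(- \frac{1}{5}\right) 41267 = - \frac{41267}{5} \approx -8253.4$)
$\left(D - \frac{43}{m{\left(6,-3 \right)}}\right)^{2} + d = \left(0 - \frac{43}{\left(-9\right) 6}\right)^{2} - \frac{41267}{5} = \left(0 - \frac{43}{-54}\right)^{2} - \frac{41267}{5} = \left(0 - - \frac{43}{54}\right)^{2} - \frac{41267}{5} = \left(0 + \frac{43}{54}\right)^{2} - \frac{41267}{5} = \left(\frac{43}{54}\right)^{2} - \frac{41267}{5} = \frac{1849}{2916} - \frac{41267}{5} = - \frac{120325327}{14580}$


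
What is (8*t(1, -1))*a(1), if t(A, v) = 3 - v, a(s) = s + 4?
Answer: 160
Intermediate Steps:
a(s) = 4 + s
(8*t(1, -1))*a(1) = (8*(3 - 1*(-1)))*(4 + 1) = (8*(3 + 1))*5 = (8*4)*5 = 32*5 = 160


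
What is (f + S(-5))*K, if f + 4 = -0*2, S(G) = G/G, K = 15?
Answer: -45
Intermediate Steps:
S(G) = 1
f = -4 (f = -4 - 0*2 = -4 - 1*0 = -4 + 0 = -4)
(f + S(-5))*K = (-4 + 1)*15 = -3*15 = -45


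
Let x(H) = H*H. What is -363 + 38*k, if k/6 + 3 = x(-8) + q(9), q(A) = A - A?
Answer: 13545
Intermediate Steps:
x(H) = H²
q(A) = 0
k = 366 (k = -18 + 6*((-8)² + 0) = -18 + 6*(64 + 0) = -18 + 6*64 = -18 + 384 = 366)
-363 + 38*k = -363 + 38*366 = -363 + 13908 = 13545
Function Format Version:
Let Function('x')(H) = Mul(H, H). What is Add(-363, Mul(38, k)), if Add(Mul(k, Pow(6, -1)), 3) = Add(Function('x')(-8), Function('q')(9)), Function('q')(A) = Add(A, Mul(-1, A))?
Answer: 13545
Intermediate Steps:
Function('x')(H) = Pow(H, 2)
Function('q')(A) = 0
k = 366 (k = Add(-18, Mul(6, Add(Pow(-8, 2), 0))) = Add(-18, Mul(6, Add(64, 0))) = Add(-18, Mul(6, 64)) = Add(-18, 384) = 366)
Add(-363, Mul(38, k)) = Add(-363, Mul(38, 366)) = Add(-363, 13908) = 13545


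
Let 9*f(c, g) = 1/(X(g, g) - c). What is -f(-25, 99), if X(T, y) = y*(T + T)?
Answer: -1/176643 ≈ -5.6611e-6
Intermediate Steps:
X(T, y) = 2*T*y (X(T, y) = y*(2*T) = 2*T*y)
f(c, g) = 1/(9*(-c + 2*g²)) (f(c, g) = 1/(9*(2*g*g - c)) = 1/(9*(2*g² - c)) = 1/(9*(-c + 2*g²)))
-f(-25, 99) = -(-1)/(-18*99² + 9*(-25)) = -(-1)/(-18*9801 - 225) = -(-1)/(-176418 - 225) = -(-1)/(-176643) = -(-1)*(-1)/176643 = -1*1/176643 = -1/176643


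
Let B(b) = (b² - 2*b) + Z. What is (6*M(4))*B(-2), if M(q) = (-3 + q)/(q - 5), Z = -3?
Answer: -30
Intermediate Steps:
M(q) = (-3 + q)/(-5 + q)
B(b) = -3 + b² - 2*b (B(b) = (b² - 2*b) - 3 = -3 + b² - 2*b)
(6*M(4))*B(-2) = (6*((-3 + 4)/(-5 + 4)))*(-3 + (-2)² - 2*(-2)) = (6*(1/(-1)))*(-3 + 4 + 4) = (6*(-1*1))*5 = (6*(-1))*5 = -6*5 = -30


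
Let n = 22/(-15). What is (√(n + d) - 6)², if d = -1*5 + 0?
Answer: (90 - I*√1455)²/225 ≈ 29.533 - 30.516*I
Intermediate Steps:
n = -22/15 (n = 22*(-1/15) = -22/15 ≈ -1.4667)
d = -5 (d = -5 + 0 = -5)
(√(n + d) - 6)² = (√(-22/15 - 5) - 6)² = (√(-97/15) - 6)² = (I*√1455/15 - 6)² = (-6 + I*√1455/15)²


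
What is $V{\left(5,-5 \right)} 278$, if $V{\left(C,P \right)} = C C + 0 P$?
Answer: $6950$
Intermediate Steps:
$V{\left(C,P \right)} = C^{2}$ ($V{\left(C,P \right)} = C^{2} + 0 = C^{2}$)
$V{\left(5,-5 \right)} 278 = 5^{2} \cdot 278 = 25 \cdot 278 = 6950$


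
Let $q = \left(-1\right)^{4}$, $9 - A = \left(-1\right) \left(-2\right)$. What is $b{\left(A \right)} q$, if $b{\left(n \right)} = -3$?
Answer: $-3$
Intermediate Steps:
$A = 7$ ($A = 9 - \left(-1\right) \left(-2\right) = 9 - 2 = 7$)
$q = 1$
$b{\left(A \right)} q = \left(-3\right) 1 = -3$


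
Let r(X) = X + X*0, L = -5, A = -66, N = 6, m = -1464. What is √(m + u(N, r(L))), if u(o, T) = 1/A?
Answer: 5*I*√255090/66 ≈ 38.262*I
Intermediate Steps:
r(X) = X (r(X) = X + 0 = X)
u(o, T) = -1/66 (u(o, T) = 1/(-66) = -1/66)
√(m + u(N, r(L))) = √(-1464 - 1/66) = √(-96625/66) = 5*I*√255090/66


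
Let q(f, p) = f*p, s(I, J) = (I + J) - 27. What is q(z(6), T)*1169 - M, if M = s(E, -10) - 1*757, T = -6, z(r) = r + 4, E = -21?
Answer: -69325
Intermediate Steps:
z(r) = 4 + r
s(I, J) = -27 + I + J
M = -815 (M = (-27 - 21 - 10) - 1*757 = -58 - 757 = -815)
q(z(6), T)*1169 - M = ((4 + 6)*(-6))*1169 - 1*(-815) = (10*(-6))*1169 + 815 = -60*1169 + 815 = -70140 + 815 = -69325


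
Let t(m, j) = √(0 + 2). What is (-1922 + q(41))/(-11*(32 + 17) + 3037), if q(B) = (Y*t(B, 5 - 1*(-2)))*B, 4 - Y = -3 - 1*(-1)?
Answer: -961/1249 + 123*√2/1249 ≈ -0.63015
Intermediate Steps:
t(m, j) = √2
Y = 6 (Y = 4 - (-3 - 1*(-1)) = 4 - (-3 + 1) = 4 - 1*(-2) = 4 + 2 = 6)
q(B) = 6*B*√2 (q(B) = (6*√2)*B = 6*B*√2)
(-1922 + q(41))/(-11*(32 + 17) + 3037) = (-1922 + 6*41*√2)/(-11*(32 + 17) + 3037) = (-1922 + 246*√2)/(-11*49 + 3037) = (-1922 + 246*√2)/(-539 + 3037) = (-1922 + 246*√2)/2498 = (-1922 + 246*√2)*(1/2498) = -961/1249 + 123*√2/1249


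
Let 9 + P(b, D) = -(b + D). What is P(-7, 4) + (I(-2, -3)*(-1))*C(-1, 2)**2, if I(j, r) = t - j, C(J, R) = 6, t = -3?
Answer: 30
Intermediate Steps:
I(j, r) = -3 - j
P(b, D) = -9 - D - b (P(b, D) = -9 - (b + D) = -9 - (D + b) = -9 + (-D - b) = -9 - D - b)
P(-7, 4) + (I(-2, -3)*(-1))*C(-1, 2)**2 = (-9 - 1*4 - 1*(-7)) + ((-3 - 1*(-2))*(-1))*6**2 = (-9 - 4 + 7) + ((-3 + 2)*(-1))*36 = -6 - 1*(-1)*36 = -6 + 1*36 = -6 + 36 = 30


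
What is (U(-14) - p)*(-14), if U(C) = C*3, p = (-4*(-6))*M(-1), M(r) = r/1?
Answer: 252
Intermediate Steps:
M(r) = r (M(r) = r*1 = r)
p = -24 (p = -4*(-6)*(-1) = 24*(-1) = -24)
U(C) = 3*C
(U(-14) - p)*(-14) = (3*(-14) - 1*(-24))*(-14) = (-42 + 24)*(-14) = -18*(-14) = 252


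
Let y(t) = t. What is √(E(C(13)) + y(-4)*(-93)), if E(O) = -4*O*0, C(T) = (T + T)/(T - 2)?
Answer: 2*√93 ≈ 19.287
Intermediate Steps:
C(T) = 2*T/(-2 + T) (C(T) = (2*T)/(-2 + T) = 2*T/(-2 + T))
E(O) = 0
√(E(C(13)) + y(-4)*(-93)) = √(0 - 4*(-93)) = √(0 + 372) = √372 = 2*√93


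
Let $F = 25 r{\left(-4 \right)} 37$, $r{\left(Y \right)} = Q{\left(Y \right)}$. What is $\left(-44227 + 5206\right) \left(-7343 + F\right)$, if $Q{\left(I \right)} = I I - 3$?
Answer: $-182696322$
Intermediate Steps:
$Q{\left(I \right)} = -3 + I^{2}$ ($Q{\left(I \right)} = I^{2} - 3 = -3 + I^{2}$)
$r{\left(Y \right)} = -3 + Y^{2}$
$F = 12025$ ($F = 25 \left(-3 + \left(-4\right)^{2}\right) 37 = 25 \left(-3 + 16\right) 37 = 25 \cdot 13 \cdot 37 = 325 \cdot 37 = 12025$)
$\left(-44227 + 5206\right) \left(-7343 + F\right) = \left(-44227 + 5206\right) \left(-7343 + 12025\right) = \left(-39021\right) 4682 = -182696322$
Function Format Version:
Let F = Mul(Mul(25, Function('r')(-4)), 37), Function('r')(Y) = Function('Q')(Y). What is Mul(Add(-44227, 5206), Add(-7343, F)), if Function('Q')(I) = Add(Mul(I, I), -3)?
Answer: -182696322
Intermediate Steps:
Function('Q')(I) = Add(-3, Pow(I, 2)) (Function('Q')(I) = Add(Pow(I, 2), -3) = Add(-3, Pow(I, 2)))
Function('r')(Y) = Add(-3, Pow(Y, 2))
F = 12025 (F = Mul(Mul(25, Add(-3, Pow(-4, 2))), 37) = Mul(Mul(25, Add(-3, 16)), 37) = Mul(Mul(25, 13), 37) = Mul(325, 37) = 12025)
Mul(Add(-44227, 5206), Add(-7343, F)) = Mul(Add(-44227, 5206), Add(-7343, 12025)) = Mul(-39021, 4682) = -182696322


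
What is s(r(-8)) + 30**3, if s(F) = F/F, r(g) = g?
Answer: 27001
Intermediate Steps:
s(F) = 1
s(r(-8)) + 30**3 = 1 + 30**3 = 1 + 27000 = 27001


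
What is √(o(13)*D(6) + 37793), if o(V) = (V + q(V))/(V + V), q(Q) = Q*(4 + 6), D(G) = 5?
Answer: √151282/2 ≈ 194.47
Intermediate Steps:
q(Q) = 10*Q (q(Q) = Q*10 = 10*Q)
o(V) = 11/2 (o(V) = (V + 10*V)/(V + V) = (11*V)/((2*V)) = (11*V)*(1/(2*V)) = 11/2)
√(o(13)*D(6) + 37793) = √((11/2)*5 + 37793) = √(55/2 + 37793) = √(75641/2) = √151282/2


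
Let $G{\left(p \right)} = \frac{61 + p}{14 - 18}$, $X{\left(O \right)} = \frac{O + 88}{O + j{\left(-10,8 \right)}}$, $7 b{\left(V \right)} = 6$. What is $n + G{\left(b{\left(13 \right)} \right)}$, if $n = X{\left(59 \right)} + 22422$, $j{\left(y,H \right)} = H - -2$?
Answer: $\frac{14431181}{644} \approx 22409.0$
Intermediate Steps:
$j{\left(y,H \right)} = 2 + H$ ($j{\left(y,H \right)} = H + 2 = 2 + H$)
$b{\left(V \right)} = \frac{6}{7}$ ($b{\left(V \right)} = \frac{1}{7} \cdot 6 = \frac{6}{7}$)
$X{\left(O \right)} = \frac{88 + O}{10 + O}$ ($X{\left(O \right)} = \frac{O + 88}{O + \left(2 + 8\right)} = \frac{88 + O}{O + 10} = \frac{88 + O}{10 + O}$)
$G{\left(p \right)} = - \frac{61}{4} - \frac{p}{4}$ ($G{\left(p \right)} = \frac{61 + p}{-4} = \left(61 + p\right) \left(- \frac{1}{4}\right) = - \frac{61}{4} - \frac{p}{4}$)
$n = \frac{515755}{23}$ ($n = \frac{88 + 59}{10 + 59} + 22422 = \frac{1}{69} \cdot 147 + 22422 = \frac{49}{23} + 22422 = \frac{515755}{23} \approx 22424.0$)
$n + G{\left(b{\left(13 \right)} \right)} = \frac{515755}{23} - \frac{433}{28} = \frac{14431181}{644}$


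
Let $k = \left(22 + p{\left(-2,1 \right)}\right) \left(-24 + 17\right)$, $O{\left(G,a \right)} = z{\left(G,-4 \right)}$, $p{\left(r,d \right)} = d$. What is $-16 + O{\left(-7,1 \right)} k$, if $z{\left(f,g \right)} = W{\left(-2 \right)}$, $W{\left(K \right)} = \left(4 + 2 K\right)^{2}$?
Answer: $-16$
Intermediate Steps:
$z{\left(f,g \right)} = 0$ ($z{\left(f,g \right)} = 4 \left(2 - 2\right)^{2} = 4 \cdot 0^{2} = 4 \cdot 0 = 0$)
$O{\left(G,a \right)} = 0$
$k = -161$ ($k = \left(22 + 1\right) \left(-24 + 17\right) = 23 \left(-7\right) = -161$)
$-16 + O{\left(-7,1 \right)} k = -16 + 0 \left(-161\right) = -16 + 0 = -16$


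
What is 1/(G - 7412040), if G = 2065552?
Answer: -1/5346488 ≈ -1.8704e-7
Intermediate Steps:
1/(G - 7412040) = 1/(2065552 - 7412040) = 1/(-5346488) = -1/5346488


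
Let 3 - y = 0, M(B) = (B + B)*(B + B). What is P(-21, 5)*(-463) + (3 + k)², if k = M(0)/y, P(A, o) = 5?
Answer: -2306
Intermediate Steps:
M(B) = 4*B² (M(B) = (2*B)*(2*B) = 4*B²)
y = 3 (y = 3 - 1*0 = 3 + 0 = 3)
k = 0 (k = (4*0²)/3 = (4*0)*(⅓) = 0*(⅓) = 0)
P(-21, 5)*(-463) + (3 + k)² = 5*(-463) + (3 + 0)² = -2315 + 3² = -2315 + 9 = -2306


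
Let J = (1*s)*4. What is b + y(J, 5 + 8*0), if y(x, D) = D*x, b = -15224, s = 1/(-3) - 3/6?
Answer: -45722/3 ≈ -15241.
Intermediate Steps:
s = -⅚ (s = 1*(-⅓) - 3*⅙ = -⅓ - ½ = -⅚ ≈ -0.83333)
J = -10/3 (J = (1*(-⅚))*4 = -⅚*4 = -10/3 ≈ -3.3333)
b + y(J, 5 + 8*0) = -15224 + (5 + 8*0)*(-10/3) = -15224 + (5 + 0)*(-10/3) = -15224 + 5*(-10/3) = -15224 - 50/3 = -45722/3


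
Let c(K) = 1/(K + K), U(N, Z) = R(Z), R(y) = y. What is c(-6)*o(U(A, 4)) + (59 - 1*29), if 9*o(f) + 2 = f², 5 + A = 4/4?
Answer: 1613/54 ≈ 29.870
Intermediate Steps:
A = -4 (A = -5 + 4/4 = -5 + 4*(¼) = -5 + 1 = -4)
U(N, Z) = Z
o(f) = -2/9 + f²/9
c(K) = 1/(2*K)
c(-6)*o(U(A, 4)) + (59 - 1*29) = ((½)/(-6))*(-2/9 + (⅑)*4²) + (59 - 1*29) = ((½)*(-⅙))*(-2/9 + (⅑)*16) + (59 - 29) = -(-2/9 + 16/9)/12 + 30 = -1/12*14/9 + 30 = -7/54 + 30 = 1613/54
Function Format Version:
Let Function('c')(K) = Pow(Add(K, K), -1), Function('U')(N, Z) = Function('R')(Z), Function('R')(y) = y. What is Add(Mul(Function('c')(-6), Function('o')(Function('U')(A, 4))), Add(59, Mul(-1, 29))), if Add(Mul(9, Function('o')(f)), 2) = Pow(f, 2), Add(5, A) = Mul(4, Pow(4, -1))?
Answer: Rational(1613, 54) ≈ 29.870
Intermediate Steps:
A = -4 (A = Add(-5, Mul(4, Pow(4, -1))) = Add(-5, Mul(4, Rational(1, 4))) = Add(-5, 1) = -4)
Function('U')(N, Z) = Z
Function('o')(f) = Add(Rational(-2, 9), Mul(Rational(1, 9), Pow(f, 2)))
Function('c')(K) = Mul(Rational(1, 2), Pow(K, -1)) (Function('c')(K) = Pow(Mul(2, K), -1) = Mul(Rational(1, 2), Pow(K, -1)))
Add(Mul(Function('c')(-6), Function('o')(Function('U')(A, 4))), Add(59, Mul(-1, 29))) = Add(Mul(Mul(Rational(1, 2), Pow(-6, -1)), Add(Rational(-2, 9), Mul(Rational(1, 9), Pow(4, 2)))), Add(59, Mul(-1, 29))) = Add(Mul(Mul(Rational(1, 2), Rational(-1, 6)), Add(Rational(-2, 9), Mul(Rational(1, 9), 16))), Add(59, -29)) = Add(Mul(Rational(-1, 12), Add(Rational(-2, 9), Rational(16, 9))), 30) = Add(Mul(Rational(-1, 12), Rational(14, 9)), 30) = Add(Rational(-7, 54), 30) = Rational(1613, 54)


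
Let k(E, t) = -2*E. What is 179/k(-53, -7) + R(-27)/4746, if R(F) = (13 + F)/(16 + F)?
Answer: 667597/395274 ≈ 1.6889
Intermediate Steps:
R(F) = (13 + F)/(16 + F)
179/k(-53, -7) + R(-27)/4746 = 179/((-2*(-53))) + ((13 - 27)/(16 - 27))/4746 = 179/106 + (-14/(-11))*(1/4746) = 179*(1/106) - 1/11*(-14)*(1/4746) = 179/106 + (14/11)*(1/4746) = 179/106 + 1/3729 = 667597/395274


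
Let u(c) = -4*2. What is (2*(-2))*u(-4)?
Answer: 32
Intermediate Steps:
u(c) = -8
(2*(-2))*u(-4) = (2*(-2))*(-8) = -4*(-8) = 32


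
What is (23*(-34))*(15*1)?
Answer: -11730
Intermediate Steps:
(23*(-34))*(15*1) = -782*15 = -11730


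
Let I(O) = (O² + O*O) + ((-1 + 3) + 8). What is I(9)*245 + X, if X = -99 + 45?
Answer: 42086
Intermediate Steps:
I(O) = 10 + 2*O² (I(O) = (O² + O²) + (2 + 8) = 2*O² + 10 = 10 + 2*O²)
X = -54
I(9)*245 + X = (10 + 2*9²)*245 - 54 = (10 + 2*81)*245 - 54 = (10 + 162)*245 - 54 = 172*245 - 54 = 42140 - 54 = 42086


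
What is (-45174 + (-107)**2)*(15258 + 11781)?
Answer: -911890275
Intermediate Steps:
(-45174 + (-107)**2)*(15258 + 11781) = (-45174 + 11449)*27039 = -33725*27039 = -911890275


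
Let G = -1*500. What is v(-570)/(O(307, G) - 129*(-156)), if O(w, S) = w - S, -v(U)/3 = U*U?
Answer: -324900/6977 ≈ -46.567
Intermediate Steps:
v(U) = -3*U² (v(U) = -3*U*U = -3*U²)
G = -500
v(-570)/(O(307, G) - 129*(-156)) = (-3*(-570)²)/((307 - 1*(-500)) - 129*(-156)) = (-3*324900)/((307 + 500) + 20124) = -974700/(807 + 20124) = -974700/20931 = -974700*1/20931 = -324900/6977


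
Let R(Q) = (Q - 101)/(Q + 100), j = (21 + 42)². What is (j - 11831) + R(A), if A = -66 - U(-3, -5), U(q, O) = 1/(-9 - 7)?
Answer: -4287461/545 ≈ -7866.9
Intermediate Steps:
j = 3969 (j = 63² = 3969)
U(q, O) = -1/16 (U(q, O) = 1/(-16) = -1/16)
A = -1055/16 (A = -66 - 1*(-1/16) = -66 + 1/16 = -1055/16 ≈ -65.938)
R(Q) = (-101 + Q)/(100 + Q)
(j - 11831) + R(A) = (3969 - 11831) + (-101 - 1055/16)/(100 - 1055/16) = -7862 - 2671/16/(545/16) = -7862 + (16/545)*(-2671/16) = -7862 - 2671/545 = -4287461/545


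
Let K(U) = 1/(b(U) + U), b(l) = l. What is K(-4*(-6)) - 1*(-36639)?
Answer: 1758673/48 ≈ 36639.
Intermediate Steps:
K(U) = 1/(2*U) (K(U) = 1/(U + U) = 1/(2*U))
K(-4*(-6)) - 1*(-36639) = 1/(2*((-4*(-6)))) - 1*(-36639) = (1/2)/24 + 36639 = (1/2)*(1/24) + 36639 = 1/48 + 36639 = 1758673/48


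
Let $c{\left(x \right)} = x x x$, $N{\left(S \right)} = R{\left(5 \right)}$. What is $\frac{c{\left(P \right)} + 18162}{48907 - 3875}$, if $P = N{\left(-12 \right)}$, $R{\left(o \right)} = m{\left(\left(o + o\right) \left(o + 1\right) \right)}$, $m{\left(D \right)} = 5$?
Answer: $\frac{18287}{45032} \approx 0.40609$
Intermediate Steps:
$R{\left(o \right)} = 5$
$N{\left(S \right)} = 5$
$P = 5$
$c{\left(x \right)} = x^{3}$ ($c{\left(x \right)} = x^{2} x = x^{3}$)
$\frac{c{\left(P \right)} + 18162}{48907 - 3875} = \frac{5^{3} + 18162}{48907 - 3875} = \frac{125 + 18162}{45032} = 18287 \cdot \frac{1}{45032} = \frac{18287}{45032}$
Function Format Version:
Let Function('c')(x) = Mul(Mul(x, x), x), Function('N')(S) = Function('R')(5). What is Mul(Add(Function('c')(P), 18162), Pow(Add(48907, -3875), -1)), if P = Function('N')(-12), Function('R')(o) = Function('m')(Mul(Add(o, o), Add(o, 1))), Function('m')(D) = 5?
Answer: Rational(18287, 45032) ≈ 0.40609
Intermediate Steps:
Function('R')(o) = 5
Function('N')(S) = 5
P = 5
Function('c')(x) = Pow(x, 3) (Function('c')(x) = Mul(Pow(x, 2), x) = Pow(x, 3))
Mul(Add(Function('c')(P), 18162), Pow(Add(48907, -3875), -1)) = Mul(Add(Pow(5, 3), 18162), Pow(Add(48907, -3875), -1)) = Mul(Add(125, 18162), Pow(45032, -1)) = Mul(18287, Rational(1, 45032)) = Rational(18287, 45032)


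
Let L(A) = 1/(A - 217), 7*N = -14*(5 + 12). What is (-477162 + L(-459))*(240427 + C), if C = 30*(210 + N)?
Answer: -79255621674691/676 ≈ -1.1724e+11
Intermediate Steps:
N = -34 (N = (-14*(5 + 12))/7 = (-14*17)/7 = (1/7)*(-238) = -34)
C = 5280 (C = 30*(210 - 34) = 30*176 = 5280)
L(A) = 1/(-217 + A)
(-477162 + L(-459))*(240427 + C) = (-477162 + 1/(-217 - 459))*(240427 + 5280) = (-477162 + 1/(-676))*245707 = (-477162 - 1/676)*245707 = -322561513/676*245707 = -79255621674691/676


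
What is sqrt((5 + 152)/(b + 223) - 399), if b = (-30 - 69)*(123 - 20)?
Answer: I*sqrt(39694355642)/9974 ≈ 19.975*I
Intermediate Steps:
b = -10197 (b = -99*103 = -10197)
sqrt((5 + 152)/(b + 223) - 399) = sqrt((5 + 152)/(-10197 + 223) - 399) = sqrt(157/(-9974) - 399) = sqrt(157*(-1/9974) - 399) = sqrt(-157/9974 - 399) = sqrt(-3979783/9974) = I*sqrt(39694355642)/9974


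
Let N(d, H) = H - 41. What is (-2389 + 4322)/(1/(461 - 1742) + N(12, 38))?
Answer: -2476173/3844 ≈ -644.17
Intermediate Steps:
N(d, H) = -41 + H
(-2389 + 4322)/(1/(461 - 1742) + N(12, 38)) = (-2389 + 4322)/(1/(461 - 1742) + (-41 + 38)) = 1933/(1/(-1281) - 3) = 1933/(-1/1281 - 3) = 1933/(-3844/1281) = 1933*(-1281/3844) = -2476173/3844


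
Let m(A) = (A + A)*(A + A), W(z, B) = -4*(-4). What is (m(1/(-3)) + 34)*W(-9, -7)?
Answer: 4960/9 ≈ 551.11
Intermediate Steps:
W(z, B) = 16
m(A) = 4*A² (m(A) = (2*A)*(2*A) = 4*A²)
(m(1/(-3)) + 34)*W(-9, -7) = (4*(1/(-3))² + 34)*16 = (4*(-⅓)² + 34)*16 = (4*(⅑) + 34)*16 = (4/9 + 34)*16 = (310/9)*16 = 4960/9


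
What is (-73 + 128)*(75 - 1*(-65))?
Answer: 7700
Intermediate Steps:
(-73 + 128)*(75 - 1*(-65)) = 55*(75 + 65) = 55*140 = 7700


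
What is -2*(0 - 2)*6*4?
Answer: 96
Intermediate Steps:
-2*(0 - 2)*6*4 = -(-4)*6*4 = -2*(-12)*4 = 24*4 = 96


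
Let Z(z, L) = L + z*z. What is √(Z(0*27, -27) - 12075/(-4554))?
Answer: I*√106062/66 ≈ 4.9344*I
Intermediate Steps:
Z(z, L) = L + z²
√(Z(0*27, -27) - 12075/(-4554)) = √((-27 + (0*27)²) - 12075/(-4554)) = √((-27 + 0²) - 12075*(-1/4554)) = √((-27 + 0) + 175/66) = √(-27 + 175/66) = √(-1607/66) = I*√106062/66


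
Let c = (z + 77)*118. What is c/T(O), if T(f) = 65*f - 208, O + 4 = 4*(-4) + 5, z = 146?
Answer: -26314/1183 ≈ -22.243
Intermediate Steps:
O = -15 (O = -4 + (4*(-4) + 5) = -4 + (-16 + 5) = -4 - 11 = -15)
T(f) = -208 + 65*f
c = 26314 (c = (146 + 77)*118 = 223*118 = 26314)
c/T(O) = 26314/(-208 + 65*(-15)) = 26314/(-208 - 975) = 26314/(-1183) = 26314*(-1/1183) = -26314/1183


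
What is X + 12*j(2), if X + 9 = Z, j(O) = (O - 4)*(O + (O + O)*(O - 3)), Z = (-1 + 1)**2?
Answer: 39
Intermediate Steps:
Z = 0 (Z = 0**2 = 0)
j(O) = (-4 + O)*(O + 2*O*(-3 + O)) (j(O) = (-4 + O)*(O + (2*O)*(-3 + O)) = (-4 + O)*(O + 2*O*(-3 + O)))
X = -9 (X = -9 + 0 = -9)
X + 12*j(2) = -9 + 12*(2*(20 - 13*2 + 2*2**2)) = -9 + 12*(2*(20 - 26 + 2*4)) = -9 + 12*(2*(20 - 26 + 8)) = -9 + 12*(2*2) = -9 + 12*4 = -9 + 48 = 39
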